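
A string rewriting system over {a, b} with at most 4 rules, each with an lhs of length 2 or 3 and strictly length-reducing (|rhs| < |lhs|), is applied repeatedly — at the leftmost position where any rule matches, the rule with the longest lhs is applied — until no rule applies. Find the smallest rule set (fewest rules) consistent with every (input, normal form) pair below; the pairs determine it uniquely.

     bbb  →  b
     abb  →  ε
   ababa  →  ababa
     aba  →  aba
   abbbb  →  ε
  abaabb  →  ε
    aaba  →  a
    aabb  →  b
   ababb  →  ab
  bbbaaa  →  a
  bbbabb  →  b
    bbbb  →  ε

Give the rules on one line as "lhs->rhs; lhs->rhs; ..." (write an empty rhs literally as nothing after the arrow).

  | bbb => b
  | abb => ε
  | ababa
  | aba

aa->b; abb->; bb->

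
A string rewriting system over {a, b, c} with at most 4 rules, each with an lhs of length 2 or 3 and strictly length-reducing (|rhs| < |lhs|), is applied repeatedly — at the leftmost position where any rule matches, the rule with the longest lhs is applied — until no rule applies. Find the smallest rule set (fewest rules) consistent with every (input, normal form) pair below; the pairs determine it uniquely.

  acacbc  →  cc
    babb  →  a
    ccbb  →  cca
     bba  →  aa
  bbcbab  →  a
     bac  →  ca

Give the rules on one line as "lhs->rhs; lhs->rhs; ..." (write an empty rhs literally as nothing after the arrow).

ab->; ac->b; bac->ca; bb->a

  | acacbc => bacbc => cabc => cc
  | babb => bb => a
  | ccbb => cca
  | bba => aa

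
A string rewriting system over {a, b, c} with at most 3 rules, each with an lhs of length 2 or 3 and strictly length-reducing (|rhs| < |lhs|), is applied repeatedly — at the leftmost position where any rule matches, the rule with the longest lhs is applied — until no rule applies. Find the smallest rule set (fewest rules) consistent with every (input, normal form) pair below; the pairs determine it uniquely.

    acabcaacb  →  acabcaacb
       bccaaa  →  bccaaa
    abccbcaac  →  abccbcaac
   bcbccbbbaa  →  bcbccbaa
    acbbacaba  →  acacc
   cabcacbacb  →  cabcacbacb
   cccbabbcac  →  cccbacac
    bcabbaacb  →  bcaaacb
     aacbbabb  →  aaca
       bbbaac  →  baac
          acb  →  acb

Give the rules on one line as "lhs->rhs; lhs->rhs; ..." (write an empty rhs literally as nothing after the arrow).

  | acabcaacb
  | bccaaa
  | abccbcaac
  | bcbccbbbaa => bcbccbaa

aba->c; bb->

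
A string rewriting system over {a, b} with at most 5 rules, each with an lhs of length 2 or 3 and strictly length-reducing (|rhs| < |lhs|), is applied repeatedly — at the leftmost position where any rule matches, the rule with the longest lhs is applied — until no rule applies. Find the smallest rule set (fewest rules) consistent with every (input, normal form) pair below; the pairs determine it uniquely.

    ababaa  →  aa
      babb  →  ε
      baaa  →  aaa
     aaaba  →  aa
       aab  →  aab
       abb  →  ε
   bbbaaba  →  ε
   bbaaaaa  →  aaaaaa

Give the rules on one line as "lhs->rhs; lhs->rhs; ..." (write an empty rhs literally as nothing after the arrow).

aba->; abb->; ba->a; bb->a

  | ababaa => baa => aa
  | babb => abb => ε
  | baaa => aaa
  | aaaba => aa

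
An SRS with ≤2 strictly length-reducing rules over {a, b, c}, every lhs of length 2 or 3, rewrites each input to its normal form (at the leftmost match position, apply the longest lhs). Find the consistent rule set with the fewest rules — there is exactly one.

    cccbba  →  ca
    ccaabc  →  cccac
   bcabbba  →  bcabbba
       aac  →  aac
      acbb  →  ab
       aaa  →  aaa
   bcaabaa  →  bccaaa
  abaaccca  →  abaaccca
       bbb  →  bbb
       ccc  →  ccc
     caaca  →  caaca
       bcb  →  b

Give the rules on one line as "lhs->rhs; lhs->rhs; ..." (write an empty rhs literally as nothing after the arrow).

aab->ca; cb->

  | cccbba => ccba => ca
  | ccaabc => cccac
  | bcabbba
  | aac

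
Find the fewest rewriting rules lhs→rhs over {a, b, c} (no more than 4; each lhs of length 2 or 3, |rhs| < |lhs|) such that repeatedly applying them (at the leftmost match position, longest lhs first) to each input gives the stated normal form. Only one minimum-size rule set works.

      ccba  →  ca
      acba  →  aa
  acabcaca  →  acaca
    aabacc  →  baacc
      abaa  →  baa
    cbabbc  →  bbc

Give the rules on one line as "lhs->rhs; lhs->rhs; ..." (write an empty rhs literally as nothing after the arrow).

  | ccba => ca
  | acba => aa
  | acabcaca => acbcaca => acaca
  | aabacc => baacc

aab->ba; ab->b; cb->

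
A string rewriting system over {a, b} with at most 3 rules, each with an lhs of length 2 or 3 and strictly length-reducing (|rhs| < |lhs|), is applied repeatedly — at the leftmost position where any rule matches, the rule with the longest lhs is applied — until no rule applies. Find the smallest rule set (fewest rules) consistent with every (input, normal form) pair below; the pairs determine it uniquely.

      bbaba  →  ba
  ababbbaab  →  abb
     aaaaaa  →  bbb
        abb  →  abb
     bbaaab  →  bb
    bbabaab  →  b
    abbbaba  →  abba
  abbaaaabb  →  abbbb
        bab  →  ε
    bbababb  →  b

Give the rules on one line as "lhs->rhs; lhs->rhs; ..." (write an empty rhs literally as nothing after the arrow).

aa->b; aab->; bab->

  | bbaba => ba
  | ababbbaab => abbaab => abb
  | aaaaaa => baaaa => bbaa => bbb
  | abb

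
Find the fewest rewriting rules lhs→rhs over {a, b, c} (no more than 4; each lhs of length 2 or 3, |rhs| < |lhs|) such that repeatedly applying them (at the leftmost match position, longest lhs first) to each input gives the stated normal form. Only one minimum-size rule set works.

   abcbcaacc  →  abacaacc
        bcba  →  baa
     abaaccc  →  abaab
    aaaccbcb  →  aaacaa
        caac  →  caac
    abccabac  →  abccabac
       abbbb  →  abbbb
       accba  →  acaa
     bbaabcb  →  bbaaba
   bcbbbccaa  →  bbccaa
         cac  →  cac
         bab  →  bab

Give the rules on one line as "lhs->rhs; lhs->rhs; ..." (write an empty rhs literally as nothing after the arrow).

cb->a; cbb->; ccc->b

  | abcbcaacc => abacaacc
  | bcba => baa
  | abaaccc => abaab
  | aaaccbcb => aaacacb => aaacaa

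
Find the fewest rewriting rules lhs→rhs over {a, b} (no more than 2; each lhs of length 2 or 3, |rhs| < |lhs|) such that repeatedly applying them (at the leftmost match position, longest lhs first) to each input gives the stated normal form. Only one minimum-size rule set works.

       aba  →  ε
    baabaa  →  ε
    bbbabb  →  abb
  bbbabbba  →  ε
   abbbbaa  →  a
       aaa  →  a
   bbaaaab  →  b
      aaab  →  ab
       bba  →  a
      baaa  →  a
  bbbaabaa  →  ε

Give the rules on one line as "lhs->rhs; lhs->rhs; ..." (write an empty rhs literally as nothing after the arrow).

aa->; ba->a

  | aba => aa => ε
  | baabaa => aabaa => baa => aa => ε
  | bbbabb => bbabb => babb => abb
  | bbbabbba => bbabbba => babbba => abbba => abba => aba => aa => ε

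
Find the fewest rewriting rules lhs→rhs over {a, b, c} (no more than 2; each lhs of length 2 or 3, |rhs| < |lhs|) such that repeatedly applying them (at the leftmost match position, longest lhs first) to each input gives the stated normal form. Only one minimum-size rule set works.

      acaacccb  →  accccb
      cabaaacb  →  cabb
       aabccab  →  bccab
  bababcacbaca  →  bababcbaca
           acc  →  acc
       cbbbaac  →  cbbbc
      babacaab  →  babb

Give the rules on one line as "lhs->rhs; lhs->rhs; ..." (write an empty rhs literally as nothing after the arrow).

  | acaacccb => accccb
  | cabaaacb => cabacb => cabb
  | aabccab => bccab
  | bababcacbaca => bababcbaca

aa->; acb->b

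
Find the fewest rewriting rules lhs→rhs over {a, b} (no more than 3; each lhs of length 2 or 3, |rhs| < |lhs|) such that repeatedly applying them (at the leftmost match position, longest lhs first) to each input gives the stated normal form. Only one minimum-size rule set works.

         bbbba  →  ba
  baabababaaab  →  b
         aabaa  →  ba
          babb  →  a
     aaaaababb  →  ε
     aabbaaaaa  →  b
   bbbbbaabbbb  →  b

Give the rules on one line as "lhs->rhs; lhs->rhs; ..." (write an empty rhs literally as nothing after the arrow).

aa->b; ab->; bb->a

  | bbbba => abba => ba
  | baabababaaab => bbbababaaab => abababaaab => ababaaab => abaaab => aaab => bab => b
  | aabaa => bbaa => aaa => ba
  | babb => bb => a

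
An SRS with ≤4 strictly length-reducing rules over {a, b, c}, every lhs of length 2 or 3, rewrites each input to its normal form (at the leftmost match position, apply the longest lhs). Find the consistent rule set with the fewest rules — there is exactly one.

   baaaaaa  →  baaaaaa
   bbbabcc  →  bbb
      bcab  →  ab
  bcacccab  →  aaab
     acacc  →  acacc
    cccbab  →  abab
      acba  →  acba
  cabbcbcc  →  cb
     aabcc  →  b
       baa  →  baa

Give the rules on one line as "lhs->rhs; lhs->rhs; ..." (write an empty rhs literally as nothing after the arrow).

abc->b; bc->; ccc->a

  | baaaaaa
  | bbbabcc => bbbbc => bbb
  | bcab => ab
  | bcacccab => acccab => aaab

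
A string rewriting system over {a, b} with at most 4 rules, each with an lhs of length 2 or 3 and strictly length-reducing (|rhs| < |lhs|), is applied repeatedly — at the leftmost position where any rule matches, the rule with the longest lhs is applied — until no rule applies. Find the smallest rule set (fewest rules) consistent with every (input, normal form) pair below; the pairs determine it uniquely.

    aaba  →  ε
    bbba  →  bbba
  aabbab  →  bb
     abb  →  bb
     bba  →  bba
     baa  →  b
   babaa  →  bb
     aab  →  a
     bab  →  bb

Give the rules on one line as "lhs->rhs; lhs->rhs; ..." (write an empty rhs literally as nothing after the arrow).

aa->; aab->a; ab->b

  | aaba => aa => ε
  | bbba
  | aabbab => abab => bab => bb
  | abb => bb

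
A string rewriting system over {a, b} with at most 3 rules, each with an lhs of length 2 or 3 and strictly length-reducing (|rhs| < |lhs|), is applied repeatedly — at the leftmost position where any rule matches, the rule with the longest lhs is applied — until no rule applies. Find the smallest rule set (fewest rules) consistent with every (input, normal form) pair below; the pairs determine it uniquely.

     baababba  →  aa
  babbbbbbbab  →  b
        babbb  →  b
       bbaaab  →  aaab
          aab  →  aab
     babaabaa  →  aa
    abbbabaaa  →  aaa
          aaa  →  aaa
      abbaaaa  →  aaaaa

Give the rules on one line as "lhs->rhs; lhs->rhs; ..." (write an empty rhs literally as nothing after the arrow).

  | baababba => ababba => abba => aa
  | babbbbbbbab => bbbbbbbab => bbbbbab => bbbab => bab => b
  | babbb => bbb => b
  | bbaaab => aaab

ba->; bb->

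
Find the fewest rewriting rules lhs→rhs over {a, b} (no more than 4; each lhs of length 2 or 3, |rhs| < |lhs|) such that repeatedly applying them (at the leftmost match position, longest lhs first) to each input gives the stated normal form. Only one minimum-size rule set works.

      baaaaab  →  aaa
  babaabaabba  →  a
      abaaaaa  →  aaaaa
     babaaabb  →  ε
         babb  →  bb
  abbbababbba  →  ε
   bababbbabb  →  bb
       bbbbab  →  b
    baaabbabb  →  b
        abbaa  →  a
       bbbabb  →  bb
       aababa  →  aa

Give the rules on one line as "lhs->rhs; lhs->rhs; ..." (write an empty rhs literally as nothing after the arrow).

  | baaaaab => aaaab => aaa
  | babaabaabba => baabaabba => abaabba => aabba => aba => a
  | abaaaaa => aaaaa
  | babaaabb => baaabb => aabb => ab => ε

ab->; ba->; bba->ba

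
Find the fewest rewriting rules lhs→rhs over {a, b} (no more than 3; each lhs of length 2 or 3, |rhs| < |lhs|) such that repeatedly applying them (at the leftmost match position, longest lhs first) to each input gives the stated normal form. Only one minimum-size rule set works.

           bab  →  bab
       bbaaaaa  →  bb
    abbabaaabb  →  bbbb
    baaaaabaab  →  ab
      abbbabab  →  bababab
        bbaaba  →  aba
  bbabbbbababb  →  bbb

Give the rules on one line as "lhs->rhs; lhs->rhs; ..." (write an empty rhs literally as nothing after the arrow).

  | bab
  | bbaaaaa => aaaa => baa => bb
  | abbabaaabb => baabaaabb => bbbaaabb => baabb => bbbb
  | baaaaabaab => bbaaabaab => aabaab => bbaab => ab

aa->b; abb->ba; bba->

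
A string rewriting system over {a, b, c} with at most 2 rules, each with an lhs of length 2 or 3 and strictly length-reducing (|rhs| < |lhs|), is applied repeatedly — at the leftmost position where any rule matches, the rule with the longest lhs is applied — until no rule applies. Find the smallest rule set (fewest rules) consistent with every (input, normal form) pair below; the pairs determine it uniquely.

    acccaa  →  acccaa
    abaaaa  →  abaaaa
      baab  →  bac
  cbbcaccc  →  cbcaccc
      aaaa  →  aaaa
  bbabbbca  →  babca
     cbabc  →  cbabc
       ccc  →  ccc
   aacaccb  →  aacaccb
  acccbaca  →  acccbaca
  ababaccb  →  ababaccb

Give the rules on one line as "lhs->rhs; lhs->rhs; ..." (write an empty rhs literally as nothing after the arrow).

aab->ac; bb->b

  | acccaa
  | abaaaa
  | baab => bac
  | cbbcaccc => cbcaccc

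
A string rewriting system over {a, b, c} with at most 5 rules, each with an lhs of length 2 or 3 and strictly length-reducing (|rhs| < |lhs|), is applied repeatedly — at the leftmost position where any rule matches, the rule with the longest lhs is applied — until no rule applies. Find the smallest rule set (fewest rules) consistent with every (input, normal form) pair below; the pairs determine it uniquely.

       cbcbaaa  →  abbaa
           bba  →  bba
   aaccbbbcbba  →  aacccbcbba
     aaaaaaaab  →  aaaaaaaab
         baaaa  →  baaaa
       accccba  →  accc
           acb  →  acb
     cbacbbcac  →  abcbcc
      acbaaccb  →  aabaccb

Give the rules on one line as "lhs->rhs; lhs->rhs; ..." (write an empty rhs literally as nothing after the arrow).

bbb->cb; bca->c; cab->c; cba->ab

  | cbcbaaa => cbabaa => abbaa
  | bba
  | aaccbbbcbba => aacccbcbba
  | aaaaaaaab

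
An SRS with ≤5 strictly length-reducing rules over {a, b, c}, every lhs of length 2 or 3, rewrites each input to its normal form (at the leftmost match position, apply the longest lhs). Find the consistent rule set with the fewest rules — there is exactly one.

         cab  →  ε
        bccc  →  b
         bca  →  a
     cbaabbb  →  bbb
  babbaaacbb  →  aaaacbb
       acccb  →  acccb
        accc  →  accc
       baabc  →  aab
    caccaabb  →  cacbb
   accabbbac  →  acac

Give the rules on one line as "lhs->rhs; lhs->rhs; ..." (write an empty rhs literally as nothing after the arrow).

  | cab => ε
  | bccc => bcc => bc => b
  | bca => ba => a
  | cbaabbb => caabbb => bbb

ba->a; bc->b; caa->; cab->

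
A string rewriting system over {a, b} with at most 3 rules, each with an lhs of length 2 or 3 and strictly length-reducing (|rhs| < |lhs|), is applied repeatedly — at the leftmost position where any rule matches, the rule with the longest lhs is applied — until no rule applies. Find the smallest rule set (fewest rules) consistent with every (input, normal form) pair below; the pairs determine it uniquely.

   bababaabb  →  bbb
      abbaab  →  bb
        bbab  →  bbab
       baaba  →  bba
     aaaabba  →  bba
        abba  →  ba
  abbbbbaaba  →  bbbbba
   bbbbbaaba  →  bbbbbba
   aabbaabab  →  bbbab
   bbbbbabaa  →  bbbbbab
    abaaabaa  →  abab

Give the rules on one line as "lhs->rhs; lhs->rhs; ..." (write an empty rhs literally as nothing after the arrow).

  | bababaabb => bababbb => babbb => bbb
  | abbaab => baab => bb
  | bbab
  | baaba => bba

aa->; abb->b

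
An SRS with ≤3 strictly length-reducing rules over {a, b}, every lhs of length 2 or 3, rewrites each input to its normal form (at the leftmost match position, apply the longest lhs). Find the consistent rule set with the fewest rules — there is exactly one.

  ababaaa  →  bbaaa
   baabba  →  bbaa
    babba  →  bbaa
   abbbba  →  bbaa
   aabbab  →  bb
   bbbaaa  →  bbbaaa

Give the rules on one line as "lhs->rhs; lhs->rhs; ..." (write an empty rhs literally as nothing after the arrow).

ab->b; abb->ba

  | ababaaa => babaaa => bbaaa
  | baabba => babaa => bbaa
  | babba => bbaa
  | abbbba => babba => bbaa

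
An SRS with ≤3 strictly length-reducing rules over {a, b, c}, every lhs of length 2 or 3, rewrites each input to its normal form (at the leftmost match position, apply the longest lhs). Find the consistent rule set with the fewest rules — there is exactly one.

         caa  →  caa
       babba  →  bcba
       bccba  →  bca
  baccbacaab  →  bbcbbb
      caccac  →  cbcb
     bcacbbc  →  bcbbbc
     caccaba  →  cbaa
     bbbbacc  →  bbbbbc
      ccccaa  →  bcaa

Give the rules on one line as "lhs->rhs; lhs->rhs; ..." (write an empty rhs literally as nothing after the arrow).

  | caa
  | babba => bcba
  | bccba => baba => bca
  | baccbacaab => bbcbacaab => bbcbbaab => bbcbbac => bbcbbb

ab->c; ac->b; cc->a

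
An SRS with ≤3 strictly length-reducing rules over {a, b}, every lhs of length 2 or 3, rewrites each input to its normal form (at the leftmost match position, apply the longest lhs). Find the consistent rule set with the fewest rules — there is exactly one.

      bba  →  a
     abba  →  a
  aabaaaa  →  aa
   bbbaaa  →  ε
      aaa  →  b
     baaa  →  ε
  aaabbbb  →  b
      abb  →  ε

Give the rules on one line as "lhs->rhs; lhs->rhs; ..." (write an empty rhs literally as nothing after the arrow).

  | bba => a
  | abba => a
  | aabaaaa => aabba => aa
  | bbbaaa => baaa => bb => ε

aaa->b; abb->; bb->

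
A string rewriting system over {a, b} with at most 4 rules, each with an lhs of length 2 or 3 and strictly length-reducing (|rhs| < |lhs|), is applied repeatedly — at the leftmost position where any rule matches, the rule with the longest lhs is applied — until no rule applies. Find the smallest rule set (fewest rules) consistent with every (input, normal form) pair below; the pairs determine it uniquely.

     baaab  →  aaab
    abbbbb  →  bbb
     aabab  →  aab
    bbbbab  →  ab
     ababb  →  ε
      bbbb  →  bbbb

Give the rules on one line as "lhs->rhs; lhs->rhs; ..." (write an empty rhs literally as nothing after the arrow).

aba->a; abb->; ba->a

  | baaab => aaab
  | abbbbb => bbb
  | aabab => aab
  | bbbbab => bbbab => bbab => bab => ab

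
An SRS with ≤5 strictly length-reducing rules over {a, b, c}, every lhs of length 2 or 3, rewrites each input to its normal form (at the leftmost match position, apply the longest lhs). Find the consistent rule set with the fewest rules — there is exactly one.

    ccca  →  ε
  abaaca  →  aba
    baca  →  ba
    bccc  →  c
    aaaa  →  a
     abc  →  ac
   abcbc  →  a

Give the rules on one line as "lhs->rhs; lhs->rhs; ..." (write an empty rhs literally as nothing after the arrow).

  | ccca => ca => ε
  | abaaca => abaca => aba
  | baca => ba
  | bccc => ccc => c

aa->a; bc->c; ca->; cc->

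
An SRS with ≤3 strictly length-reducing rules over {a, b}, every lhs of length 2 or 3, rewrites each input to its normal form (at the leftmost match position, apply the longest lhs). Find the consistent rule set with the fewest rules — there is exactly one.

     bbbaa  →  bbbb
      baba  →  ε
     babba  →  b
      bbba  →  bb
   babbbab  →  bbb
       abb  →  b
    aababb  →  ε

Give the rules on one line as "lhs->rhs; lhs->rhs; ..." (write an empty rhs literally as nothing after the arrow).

ab->; ba->; baa->bb

  | bbbaa => bbbb
  | baba => ba => ε
  | babba => bba => b
  | bbba => bb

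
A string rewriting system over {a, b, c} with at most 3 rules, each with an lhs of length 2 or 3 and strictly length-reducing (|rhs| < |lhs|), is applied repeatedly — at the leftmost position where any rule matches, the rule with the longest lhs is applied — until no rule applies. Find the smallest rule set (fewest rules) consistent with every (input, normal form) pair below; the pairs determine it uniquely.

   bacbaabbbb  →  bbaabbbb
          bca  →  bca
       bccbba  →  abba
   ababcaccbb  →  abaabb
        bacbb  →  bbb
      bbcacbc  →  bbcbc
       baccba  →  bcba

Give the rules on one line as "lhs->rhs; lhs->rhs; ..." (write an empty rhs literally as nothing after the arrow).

  | bacbaabbbb => bbaabbbb
  | bca
  | bccbba => abba
  | ababcaccbb => ababccbb => abaabb

ac->; bcc->a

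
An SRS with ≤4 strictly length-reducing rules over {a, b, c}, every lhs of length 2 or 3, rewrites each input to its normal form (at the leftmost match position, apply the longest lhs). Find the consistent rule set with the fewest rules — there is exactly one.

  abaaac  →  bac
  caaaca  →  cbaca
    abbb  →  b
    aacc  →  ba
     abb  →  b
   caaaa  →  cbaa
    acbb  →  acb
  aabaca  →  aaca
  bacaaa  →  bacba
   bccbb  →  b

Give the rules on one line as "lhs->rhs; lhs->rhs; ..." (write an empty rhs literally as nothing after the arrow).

aaa->ba; ab->; bb->b; cc->a

  | abaaac => aaac => bac
  | caaaca => cbaca
  | abbb => bb => b
  | aacc => aaa => ba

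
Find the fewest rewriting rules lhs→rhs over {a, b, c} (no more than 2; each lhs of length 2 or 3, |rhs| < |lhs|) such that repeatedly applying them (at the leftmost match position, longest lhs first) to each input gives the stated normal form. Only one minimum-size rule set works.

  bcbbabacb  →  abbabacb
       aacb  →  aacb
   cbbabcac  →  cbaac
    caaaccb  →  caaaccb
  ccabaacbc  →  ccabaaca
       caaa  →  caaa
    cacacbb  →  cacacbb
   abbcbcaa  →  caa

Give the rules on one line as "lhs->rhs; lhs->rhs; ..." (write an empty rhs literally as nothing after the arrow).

  | bcbbabacb => abbabacb
  | aacb
  | cbbabcac => cbbcac => cbaac
  | caaaccb

abc->c; bc->a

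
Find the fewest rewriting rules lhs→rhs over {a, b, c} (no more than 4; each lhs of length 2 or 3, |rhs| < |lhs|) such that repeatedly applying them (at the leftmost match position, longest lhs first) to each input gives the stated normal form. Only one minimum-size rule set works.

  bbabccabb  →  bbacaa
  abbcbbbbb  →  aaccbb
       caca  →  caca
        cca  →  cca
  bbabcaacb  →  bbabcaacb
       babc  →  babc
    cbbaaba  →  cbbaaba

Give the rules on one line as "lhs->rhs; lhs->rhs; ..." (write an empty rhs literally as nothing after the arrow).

  | bbabccabb => bbacabb => bbacaa
  | abbcbbbbb => aacbbbbb => aaccbb
  | caca
  | cca

abb->aa; bbb->c; bcc->c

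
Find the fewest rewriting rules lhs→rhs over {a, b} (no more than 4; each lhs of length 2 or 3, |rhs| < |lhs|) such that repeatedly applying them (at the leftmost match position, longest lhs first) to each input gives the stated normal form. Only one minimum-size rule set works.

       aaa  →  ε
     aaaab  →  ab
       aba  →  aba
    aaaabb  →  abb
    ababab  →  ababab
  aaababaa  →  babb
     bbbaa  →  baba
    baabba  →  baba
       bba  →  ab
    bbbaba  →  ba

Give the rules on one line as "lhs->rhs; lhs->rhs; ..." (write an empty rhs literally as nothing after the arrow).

aa->b; aaa->; aab->a; bba->ab

  | aaa => ε
  | aaaab => ab
  | aba
  | aaaabb => abb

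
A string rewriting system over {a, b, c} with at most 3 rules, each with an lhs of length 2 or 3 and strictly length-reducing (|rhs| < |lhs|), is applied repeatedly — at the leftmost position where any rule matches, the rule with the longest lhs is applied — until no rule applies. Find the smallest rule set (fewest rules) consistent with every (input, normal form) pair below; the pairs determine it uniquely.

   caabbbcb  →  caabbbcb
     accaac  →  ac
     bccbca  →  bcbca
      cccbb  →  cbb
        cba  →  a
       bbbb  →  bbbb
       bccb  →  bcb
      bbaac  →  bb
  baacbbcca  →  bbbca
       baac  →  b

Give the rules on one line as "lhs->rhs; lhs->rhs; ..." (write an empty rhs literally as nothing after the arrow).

  | caabbbcb
  | accaac => acaac => ac
  | bccbca => bcbca
  | cccbb => ccbb => cbb

aac->; cba->a; cc->c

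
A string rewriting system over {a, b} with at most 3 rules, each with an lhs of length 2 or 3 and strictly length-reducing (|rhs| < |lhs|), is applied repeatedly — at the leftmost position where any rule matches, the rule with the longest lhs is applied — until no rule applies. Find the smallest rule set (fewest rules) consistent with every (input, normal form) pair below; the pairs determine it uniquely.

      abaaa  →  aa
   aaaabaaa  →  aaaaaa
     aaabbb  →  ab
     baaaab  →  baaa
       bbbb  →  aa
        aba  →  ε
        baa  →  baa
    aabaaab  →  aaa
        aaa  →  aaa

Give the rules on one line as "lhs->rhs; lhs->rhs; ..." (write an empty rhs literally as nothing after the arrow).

aab->a; aba->; bb->a

  | abaaa => aa
  | aaaabaaa => aaaaaa
  | aaabbb => aabb => ab
  | baaaab => baaa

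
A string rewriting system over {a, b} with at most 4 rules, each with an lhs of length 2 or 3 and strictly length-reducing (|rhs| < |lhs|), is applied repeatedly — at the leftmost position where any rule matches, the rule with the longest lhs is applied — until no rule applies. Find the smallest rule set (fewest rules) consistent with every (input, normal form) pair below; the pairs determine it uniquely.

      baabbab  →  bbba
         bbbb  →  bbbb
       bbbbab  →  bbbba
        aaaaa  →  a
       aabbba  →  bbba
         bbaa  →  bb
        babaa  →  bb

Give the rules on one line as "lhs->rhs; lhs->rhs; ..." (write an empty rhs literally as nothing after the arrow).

  | baabbab => bbbab => bbba
  | bbbb
  | bbbbab => bbbba
  | aaaaa => aaa => a

aa->; ab->a; aba->ba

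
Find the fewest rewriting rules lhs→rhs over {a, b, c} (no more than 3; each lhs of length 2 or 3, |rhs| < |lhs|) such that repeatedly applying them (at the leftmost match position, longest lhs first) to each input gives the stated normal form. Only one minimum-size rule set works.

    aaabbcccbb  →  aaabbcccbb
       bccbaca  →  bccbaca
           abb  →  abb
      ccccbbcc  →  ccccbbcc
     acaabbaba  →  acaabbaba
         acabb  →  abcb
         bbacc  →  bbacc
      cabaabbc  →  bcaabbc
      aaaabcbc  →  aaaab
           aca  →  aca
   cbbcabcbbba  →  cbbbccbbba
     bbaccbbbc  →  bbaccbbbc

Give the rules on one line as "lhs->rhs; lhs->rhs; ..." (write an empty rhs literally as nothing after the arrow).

  | aaabbcccbb
  | bccbaca
  | abb
  | ccccbbcc

cab->bc; cbc->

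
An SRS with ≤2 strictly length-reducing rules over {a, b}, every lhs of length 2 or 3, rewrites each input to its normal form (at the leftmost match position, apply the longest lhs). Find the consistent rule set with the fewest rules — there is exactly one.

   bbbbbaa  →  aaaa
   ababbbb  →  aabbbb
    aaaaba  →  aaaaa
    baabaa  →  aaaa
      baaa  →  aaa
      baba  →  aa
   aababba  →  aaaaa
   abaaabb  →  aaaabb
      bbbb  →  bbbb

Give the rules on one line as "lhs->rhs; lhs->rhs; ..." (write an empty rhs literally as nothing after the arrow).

  | bbbbbaa => bbbaaa => baaaa => aaaa
  | ababbbb => aabbbb
  | aaaaba => aaaaa
  | baabaa => aabaa => aaaa

ba->a; bba->aa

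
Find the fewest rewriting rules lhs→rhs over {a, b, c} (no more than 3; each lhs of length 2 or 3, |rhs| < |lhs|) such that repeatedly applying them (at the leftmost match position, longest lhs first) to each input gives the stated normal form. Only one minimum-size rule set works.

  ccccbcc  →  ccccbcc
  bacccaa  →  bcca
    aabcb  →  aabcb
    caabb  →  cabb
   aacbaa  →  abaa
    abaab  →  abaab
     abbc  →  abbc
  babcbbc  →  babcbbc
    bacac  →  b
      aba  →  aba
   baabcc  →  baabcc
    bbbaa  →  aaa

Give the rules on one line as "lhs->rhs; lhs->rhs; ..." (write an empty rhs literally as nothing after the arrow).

  | ccccbcc
  | bacccaa => bccaa => bcca
  | aabcb
  | caabb => cabb

ac->; bbb->a; caa->ca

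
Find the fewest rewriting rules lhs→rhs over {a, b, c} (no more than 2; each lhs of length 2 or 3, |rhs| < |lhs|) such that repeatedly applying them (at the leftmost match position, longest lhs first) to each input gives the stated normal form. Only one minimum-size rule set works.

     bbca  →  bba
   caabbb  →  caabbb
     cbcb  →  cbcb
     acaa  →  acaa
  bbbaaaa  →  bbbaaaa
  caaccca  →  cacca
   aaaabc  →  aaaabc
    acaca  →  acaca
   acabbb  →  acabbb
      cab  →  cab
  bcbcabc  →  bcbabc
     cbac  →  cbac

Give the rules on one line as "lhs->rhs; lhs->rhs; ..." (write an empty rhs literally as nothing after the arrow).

aac->a; bca->ba

  | bbca => bba
  | caabbb
  | cbcb
  | acaa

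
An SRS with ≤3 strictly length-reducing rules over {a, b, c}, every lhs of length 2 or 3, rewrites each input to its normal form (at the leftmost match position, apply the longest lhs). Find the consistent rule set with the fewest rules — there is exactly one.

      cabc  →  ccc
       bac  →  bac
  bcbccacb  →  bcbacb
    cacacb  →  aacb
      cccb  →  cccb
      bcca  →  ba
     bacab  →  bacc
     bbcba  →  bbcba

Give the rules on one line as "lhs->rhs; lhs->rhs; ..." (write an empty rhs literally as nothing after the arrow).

ca->a; cab->cc

  | cabc => ccc
  | bac
  | bcbccacb => bcbcacb => bcbacb
  | cacacb => acacb => aacb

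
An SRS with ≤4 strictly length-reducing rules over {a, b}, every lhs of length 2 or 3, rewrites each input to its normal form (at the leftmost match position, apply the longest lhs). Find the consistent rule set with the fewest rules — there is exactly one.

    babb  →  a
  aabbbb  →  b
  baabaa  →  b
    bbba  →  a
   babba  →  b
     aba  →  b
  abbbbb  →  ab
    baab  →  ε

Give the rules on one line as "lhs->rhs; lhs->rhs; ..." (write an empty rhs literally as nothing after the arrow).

  | babb => abb => a
  | aabbbb => bbbbb => bbb => b
  | baabaa => aabaa => bbaa => aa => b
  | bbba => ba => a

aa->b; ba->a; bb->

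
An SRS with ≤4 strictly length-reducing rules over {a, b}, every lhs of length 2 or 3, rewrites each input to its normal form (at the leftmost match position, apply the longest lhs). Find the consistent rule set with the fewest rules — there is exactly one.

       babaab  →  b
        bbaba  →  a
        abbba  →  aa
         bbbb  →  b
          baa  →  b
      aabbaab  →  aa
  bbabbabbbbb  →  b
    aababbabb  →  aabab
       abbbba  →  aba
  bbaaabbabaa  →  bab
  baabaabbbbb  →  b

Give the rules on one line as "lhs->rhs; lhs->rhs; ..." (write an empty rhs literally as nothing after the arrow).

  | babaab => babb => baa => b
  | bbaba => bbba => a
  | abbba => aa
  | bbbb => b

baa->b; bb->a; bba->bb; bbb->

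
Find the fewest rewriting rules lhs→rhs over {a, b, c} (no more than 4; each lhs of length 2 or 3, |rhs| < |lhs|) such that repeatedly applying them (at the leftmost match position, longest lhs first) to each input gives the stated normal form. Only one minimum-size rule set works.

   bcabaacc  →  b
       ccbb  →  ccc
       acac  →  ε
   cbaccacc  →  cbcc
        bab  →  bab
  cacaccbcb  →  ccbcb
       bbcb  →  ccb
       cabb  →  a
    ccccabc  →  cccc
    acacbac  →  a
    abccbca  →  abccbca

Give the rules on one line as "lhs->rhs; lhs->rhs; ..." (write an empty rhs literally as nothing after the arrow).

ac->; acb->a; bb->c; cab->ac

  | bcabaacc => bacaacc => baacc => bac => b
  | ccbb => ccc
  | acac => ac => ε
  | cbaccacc => cbcacc => cbcc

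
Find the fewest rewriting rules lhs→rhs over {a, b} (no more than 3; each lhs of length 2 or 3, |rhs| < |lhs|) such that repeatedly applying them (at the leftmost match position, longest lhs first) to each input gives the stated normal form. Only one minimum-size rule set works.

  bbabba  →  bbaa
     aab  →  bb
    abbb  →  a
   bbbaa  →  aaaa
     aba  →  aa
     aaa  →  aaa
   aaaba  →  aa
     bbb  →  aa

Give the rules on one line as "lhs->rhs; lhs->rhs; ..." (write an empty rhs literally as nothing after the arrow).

aab->bb; ab->a; bbb->aa

  | bbabba => bbaba => bbaa
  | aab => bb
  | abbb => abb => ab => a
  | bbbaa => aaaa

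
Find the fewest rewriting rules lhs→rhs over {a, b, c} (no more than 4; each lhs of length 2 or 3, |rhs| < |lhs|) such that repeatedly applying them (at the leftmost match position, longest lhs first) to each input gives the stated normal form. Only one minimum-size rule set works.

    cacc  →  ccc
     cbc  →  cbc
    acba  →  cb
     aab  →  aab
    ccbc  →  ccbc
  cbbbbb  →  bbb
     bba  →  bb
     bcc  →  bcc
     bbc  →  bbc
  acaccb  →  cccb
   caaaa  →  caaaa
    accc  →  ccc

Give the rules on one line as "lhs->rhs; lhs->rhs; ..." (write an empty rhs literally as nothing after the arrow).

  | cacc => ccc
  | cbc
  | acba => cba => cb
  | aab

ac->c; ba->b; cbb->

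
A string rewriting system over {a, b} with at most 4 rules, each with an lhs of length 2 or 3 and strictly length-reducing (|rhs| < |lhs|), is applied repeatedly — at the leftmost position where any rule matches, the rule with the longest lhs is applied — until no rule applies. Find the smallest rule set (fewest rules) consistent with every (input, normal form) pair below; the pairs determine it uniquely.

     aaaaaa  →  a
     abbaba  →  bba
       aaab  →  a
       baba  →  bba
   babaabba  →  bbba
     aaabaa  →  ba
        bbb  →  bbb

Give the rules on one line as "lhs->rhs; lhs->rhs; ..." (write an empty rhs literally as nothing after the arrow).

  | aaaaaa => aaaaa => aaaa => aaa => aa => a
  | abbaba => ababa => baba => bba
  | aaab => aab => ab => a
  | baba => bba

aa->a; ab->a; aba->ba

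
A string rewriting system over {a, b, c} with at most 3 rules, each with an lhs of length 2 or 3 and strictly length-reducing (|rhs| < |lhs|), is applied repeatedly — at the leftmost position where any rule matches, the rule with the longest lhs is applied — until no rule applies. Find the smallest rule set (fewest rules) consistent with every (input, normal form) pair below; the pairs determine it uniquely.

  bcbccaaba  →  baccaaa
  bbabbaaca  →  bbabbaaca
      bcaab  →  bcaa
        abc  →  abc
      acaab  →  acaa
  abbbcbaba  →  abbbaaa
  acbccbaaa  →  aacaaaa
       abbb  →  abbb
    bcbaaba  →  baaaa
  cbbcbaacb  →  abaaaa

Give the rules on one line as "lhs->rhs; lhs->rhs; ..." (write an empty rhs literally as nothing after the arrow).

  | bcbccaaba => baccaaba => baccaaa
  | bbabbaaca
  | bcaab => bcaa
  | abc

aab->aa; cb->a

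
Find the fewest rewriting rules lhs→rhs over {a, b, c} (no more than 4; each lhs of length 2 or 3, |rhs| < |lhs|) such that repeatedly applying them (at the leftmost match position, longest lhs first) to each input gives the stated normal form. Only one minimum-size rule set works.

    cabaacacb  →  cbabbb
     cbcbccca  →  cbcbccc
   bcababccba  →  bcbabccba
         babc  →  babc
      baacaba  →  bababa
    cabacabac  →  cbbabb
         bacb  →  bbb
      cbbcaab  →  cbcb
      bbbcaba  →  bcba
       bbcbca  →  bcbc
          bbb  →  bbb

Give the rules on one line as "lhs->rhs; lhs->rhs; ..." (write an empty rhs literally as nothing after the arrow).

  | cabaacacb => cbaacacb => cbabacb => cbabbb
  | cbcbccca => cbcbccc
  | bcababccba => bcbabccba
  | babc

ac->b; bbc->bc; ca->c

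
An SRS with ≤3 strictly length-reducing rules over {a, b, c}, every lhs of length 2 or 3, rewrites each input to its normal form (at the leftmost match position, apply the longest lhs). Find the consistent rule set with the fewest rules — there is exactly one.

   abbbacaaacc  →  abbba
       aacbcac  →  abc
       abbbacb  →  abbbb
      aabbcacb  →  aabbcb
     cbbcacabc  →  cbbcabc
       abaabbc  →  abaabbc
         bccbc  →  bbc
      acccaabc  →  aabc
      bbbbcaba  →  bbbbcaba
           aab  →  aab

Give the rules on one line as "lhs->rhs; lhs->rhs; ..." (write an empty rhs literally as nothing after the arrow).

  | abbbacaaacc => abbbaaacc => abbbaac => abbba
  | aacbcac => abcac => abc
  | abbbacb => abbbb
  | aabbcacb => aabbcb

ac->; cc->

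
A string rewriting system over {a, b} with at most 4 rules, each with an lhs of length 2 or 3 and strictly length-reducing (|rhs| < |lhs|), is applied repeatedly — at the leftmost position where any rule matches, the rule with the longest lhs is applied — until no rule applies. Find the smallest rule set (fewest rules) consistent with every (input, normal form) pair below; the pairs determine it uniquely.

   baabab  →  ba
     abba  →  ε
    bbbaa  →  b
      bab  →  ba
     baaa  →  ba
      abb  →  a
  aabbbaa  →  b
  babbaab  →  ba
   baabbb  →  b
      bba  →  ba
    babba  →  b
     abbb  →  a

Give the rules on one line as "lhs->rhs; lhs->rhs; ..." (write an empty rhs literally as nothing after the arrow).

aa->; ab->a; bb->b

  | baabab => bbab => bab => ba
  | abba => aba => aa => ε
  | bbbaa => bbaa => baa => b
  | bab => ba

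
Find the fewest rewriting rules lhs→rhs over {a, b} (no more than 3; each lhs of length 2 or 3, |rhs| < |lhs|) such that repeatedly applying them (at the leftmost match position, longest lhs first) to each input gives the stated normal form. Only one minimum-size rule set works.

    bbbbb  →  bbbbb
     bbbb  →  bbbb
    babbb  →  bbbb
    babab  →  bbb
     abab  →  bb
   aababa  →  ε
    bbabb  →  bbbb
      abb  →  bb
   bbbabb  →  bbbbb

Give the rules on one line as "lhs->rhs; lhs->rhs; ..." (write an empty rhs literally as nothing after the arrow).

aa->; aab->a; ab->b

  | bbbbb
  | bbbb
  | babbb => bbbb
  | babab => bbab => bbb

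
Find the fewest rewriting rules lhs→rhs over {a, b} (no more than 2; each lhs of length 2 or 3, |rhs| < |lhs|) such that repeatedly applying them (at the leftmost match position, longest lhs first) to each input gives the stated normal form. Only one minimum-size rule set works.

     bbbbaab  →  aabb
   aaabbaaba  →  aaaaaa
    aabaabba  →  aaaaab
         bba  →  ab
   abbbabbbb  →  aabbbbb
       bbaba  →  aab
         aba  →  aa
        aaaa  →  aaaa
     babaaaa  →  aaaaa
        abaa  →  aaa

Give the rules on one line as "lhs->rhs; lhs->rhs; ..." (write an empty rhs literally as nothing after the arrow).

ba->a; bba->ab

  | bbbbaab => bbabab => abbab => aabb
  | aaabbaaba => aaaababa => aaaaaba => aaaaaa
  | aabaabba => aaaabba => aaaaab
  | bba => ab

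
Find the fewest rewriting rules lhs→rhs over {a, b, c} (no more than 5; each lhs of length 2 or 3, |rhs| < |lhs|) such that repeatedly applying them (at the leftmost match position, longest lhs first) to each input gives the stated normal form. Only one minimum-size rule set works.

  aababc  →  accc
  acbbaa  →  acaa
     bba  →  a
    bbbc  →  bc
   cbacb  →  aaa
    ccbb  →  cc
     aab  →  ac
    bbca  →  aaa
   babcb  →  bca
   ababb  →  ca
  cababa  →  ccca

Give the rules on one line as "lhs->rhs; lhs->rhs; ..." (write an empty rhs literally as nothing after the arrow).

ab->c; bb->; bbc->aa; cb->a

  | aababc => acabc => accc
  | acbbaa => aabaa => acaa
  | bba => a
  | bbbc => bc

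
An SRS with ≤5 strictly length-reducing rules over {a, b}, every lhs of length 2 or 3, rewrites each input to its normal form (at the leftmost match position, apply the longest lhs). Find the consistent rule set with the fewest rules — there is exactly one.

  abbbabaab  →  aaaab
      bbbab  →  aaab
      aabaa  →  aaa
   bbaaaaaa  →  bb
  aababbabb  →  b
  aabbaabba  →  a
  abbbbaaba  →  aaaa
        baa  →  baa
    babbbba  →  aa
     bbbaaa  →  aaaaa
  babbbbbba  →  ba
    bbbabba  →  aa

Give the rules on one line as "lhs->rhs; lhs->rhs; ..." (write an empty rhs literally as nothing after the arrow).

aba->a; abb->b; bba->bb; bbb->aa

  | abbbabaab => bbabaab => bbbaab => aaaab
  | bbbab => aaab
  | aabaa => aaa
  | bbaaaaaa => bbaaaaa => bbaaaa => bbaaa => bbaa => bba => bb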